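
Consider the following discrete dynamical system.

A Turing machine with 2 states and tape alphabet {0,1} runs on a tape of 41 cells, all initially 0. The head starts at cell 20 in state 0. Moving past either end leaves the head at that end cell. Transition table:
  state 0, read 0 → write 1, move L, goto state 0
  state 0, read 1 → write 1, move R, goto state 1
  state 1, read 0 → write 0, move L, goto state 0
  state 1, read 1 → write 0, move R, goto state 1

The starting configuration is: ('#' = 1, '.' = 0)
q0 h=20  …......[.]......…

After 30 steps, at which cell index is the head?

t=0: q0 h=20  …......[.]......…
t=1: q0 h=19  …......[.]#.....…
t=2: q0 h=18  …......[.]##....…
t=3: q0 h=17  …......[.]###...…
t=4: q0 h=16  …......[.]####..…
t=5: q0 h=15  …......[.]#####.…
t=6: q0 h=14  …......[.]######…
t=7: q0 h=13  …......[.]######…
t=8: q0 h=12  …......[.]######…
t=9: q0 h=11  …......[.]######…
t=10: q0 h=10  …......[.]######…
t=11: q0 h= 9  …......[.]######…
t=12: q0 h= 8  …......[.]######…
t=13: q0 h= 7  …......[.]######…
t=14: q0 h= 6  |......[.]######…
t=15: q0 h= 5  |.....[.]######…
t=16: q0 h= 4  |....[.]######…
t=17: q0 h= 3  |...[.]######…
t=18: q0 h= 2  |..[.]######…
t=19: q0 h= 1  |.[.]######…
t=20: q0 h= 0  |[.]######…
t=21: q0 h= 0  |[#]######…
t=22: q1 h= 1  |#[#]######…
t=23: q1 h= 2  |#.[#]######…
t=24: q1 h= 3  |#..[#]######…
t=25: q1 h= 4  |#...[#]######…
t=26: q1 h= 5  |#....[#]######…
t=27: q1 h= 6  |#.....[#]######…
t=28: q1 h= 7  …......[#]######…
t=29: q1 h= 8  …......[#]######…
t=30: q1 h= 9  …......[#]######…

9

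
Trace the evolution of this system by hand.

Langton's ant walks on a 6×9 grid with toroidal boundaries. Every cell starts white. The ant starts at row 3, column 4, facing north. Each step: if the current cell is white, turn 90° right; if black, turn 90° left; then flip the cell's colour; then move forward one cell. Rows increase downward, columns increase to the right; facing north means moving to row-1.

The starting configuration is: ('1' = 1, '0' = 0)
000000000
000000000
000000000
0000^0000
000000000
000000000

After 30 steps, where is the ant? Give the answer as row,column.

4,3

0) 000000000
000000000
000000000
0000^0000
000000000
000000000
1) 000000000
000000000
000000000
00001>000
000000000
000000000
2) 000000000
000000000
000000000
000011000
00000v000
000000000
3) 000000000
000000000
000000000
000011000
0000<1000
000000000
4) 000000000
000000000
000000000
0000^1000
000011000
000000000
5) 000000000
000000000
000000000
000<01000
000011000
000000000
6) 000000000
000000000
000^00000
000101000
000011000
000000000
7) 000000000
000000000
0001>0000
000101000
000011000
000000000
8) 000000000
000000000
000110000
0001v1000
000011000
000000000
9) 000000000
000000000
000110000
000<11000
000011000
000000000
10) 000000000
000000000
000110000
000011000
000v11000
000000000
11) 000000000
000000000
000110000
000011000
00<111000
000000000
12) 000000000
000000000
000110000
00^011000
001111000
000000000
13) 000000000
000000000
000110000
001>11000
001111000
000000000
14) 000000000
000000000
000110000
001111000
001v11000
000000000
15) 000000000
000000000
000110000
001111000
0010>1000
000000000
16) 000000000
000000000
000110000
0011^1000
001001000
000000000
17) 000000000
000000000
000110000
001<01000
001001000
000000000
18) 000000000
000000000
000110000
001001000
001v01000
000000000
19) 000000000
000000000
000110000
001001000
00<101000
000000000
20) 000000000
000000000
000110000
001001000
000101000
00v000000
21) 000000000
000000000
000110000
001001000
000101000
0<1000000
22) 000000000
000000000
000110000
001001000
0^0101000
011000000
23) 000000000
000000000
000110000
001001000
01>101000
011000000
24) 000000000
000000000
000110000
001001000
011101000
01v000000
25) 000000000
000000000
000110000
001001000
011101000
010>00000
26) 000v00000
000000000
000110000
001001000
011101000
010100000
27) 00<100000
000000000
000110000
001001000
011101000
010100000
28) 001100000
000000000
000110000
001001000
011101000
01^100000
29) 001100000
000000000
000110000
001001000
011101000
011>00000
30) 001100000
000000000
000110000
001001000
011^01000
011000000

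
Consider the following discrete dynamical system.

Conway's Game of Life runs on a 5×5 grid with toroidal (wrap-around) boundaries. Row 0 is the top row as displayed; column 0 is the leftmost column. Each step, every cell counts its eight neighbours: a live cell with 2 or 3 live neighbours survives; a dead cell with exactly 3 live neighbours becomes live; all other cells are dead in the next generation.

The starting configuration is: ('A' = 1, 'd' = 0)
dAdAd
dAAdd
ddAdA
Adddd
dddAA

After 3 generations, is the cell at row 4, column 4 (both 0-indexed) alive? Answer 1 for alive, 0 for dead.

[0] dAdAd
dAAdd
ddAdA
Adddd
dddAA
[1] AAdAA
AAddd
AdAAd
Adddd
AdAAA
[2] ddddd
ddddd
AdAdd
Adddd
ddAdd
[3] ddddd
ddddd
dAddd
ddddd
ddddd

0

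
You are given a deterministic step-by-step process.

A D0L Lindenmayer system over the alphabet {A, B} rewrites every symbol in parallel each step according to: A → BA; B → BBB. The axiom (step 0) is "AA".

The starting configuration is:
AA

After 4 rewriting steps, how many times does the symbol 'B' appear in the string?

80

[0] AA
[1] BABA
[2] BBBBABBBBA
[3] BBBBBBBBBBBBBABBBBBBBBBBBBBA
[4] BBBBBBBBBBBBBBBBBBBBBBBBBBBBBBBBBBBBBBBBABBBBBBBBBBBBBBBBBBBBBBBBBBBBBBBBBBBBBBBBA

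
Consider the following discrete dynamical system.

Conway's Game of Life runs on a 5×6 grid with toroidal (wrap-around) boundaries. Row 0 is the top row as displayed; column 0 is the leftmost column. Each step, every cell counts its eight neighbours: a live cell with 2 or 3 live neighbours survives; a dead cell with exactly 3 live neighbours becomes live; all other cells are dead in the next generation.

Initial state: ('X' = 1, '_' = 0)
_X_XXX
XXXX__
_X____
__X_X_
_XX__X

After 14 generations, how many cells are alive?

9

t=0: _X_XXX
XXXX__
_X____
__X_X_
_XX__X
t=1: _____X
___X_X
X_____
X_XX__
_X___X
t=2: _____X
X___XX
XXXXXX
X_X__X
_XX_XX
t=3: _X_X__
__X___
__X___
______
_XXXX_
t=4: _X__X_
_XXX__
______
_X____
_X_XX_
t=5: XX__X_
_XXX__
_X____
__X___
XX_XX_
t=6: ____X_
___X__
_X_X__
X_XX__
X__XX_
t=7: ____XX
__XXX_
_X_XX_
X____X
_XX_X_
t=8: _X___X
__X___
XX____
X____X
_X_XX_
t=9: XX_XX_
__X___
XX___X
__X_XX
_XX_X_
t=10: X___XX
__XXX_
XXXXXX
__X_X_
______
t=11: ____XX
______
X_____
X_X_X_
___XX_
t=12: ___XXX
_____X
_X___X
_X__X_
______
t=13: ____XX
_____X
____XX
X_____
___X_X
t=14: X____X
X_____
X___XX
X_____
X____X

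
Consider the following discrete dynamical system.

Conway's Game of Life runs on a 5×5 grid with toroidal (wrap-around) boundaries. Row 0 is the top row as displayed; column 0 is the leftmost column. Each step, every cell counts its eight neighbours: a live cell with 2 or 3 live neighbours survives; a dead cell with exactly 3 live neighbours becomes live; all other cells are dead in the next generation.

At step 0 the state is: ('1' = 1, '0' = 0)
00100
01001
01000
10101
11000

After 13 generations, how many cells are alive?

[0] 00100
01001
01000
10101
11000
[1] 00100
11100
01111
00101
10111
[2] 00000
10001
00001
00000
10101
[3] 01010
10001
10001
10011
00000
[4] 10001
01010
01000
10010
10110
[5] 10000
01101
11001
10010
10110
[6] 10000
00111
00000
00010
10110
[7] 10000
00011
00101
00111
01110
[8] 11000
10011
10100
10001
11000
[9] 00100
00110
00000
00001
00000
[10] 00110
00110
00010
00000
00000
[11] 00110
00001
00110
00000
00000
[12] 00010
00001
00010
00000
00000
[13] 00000
00011
00000
00000
00000

2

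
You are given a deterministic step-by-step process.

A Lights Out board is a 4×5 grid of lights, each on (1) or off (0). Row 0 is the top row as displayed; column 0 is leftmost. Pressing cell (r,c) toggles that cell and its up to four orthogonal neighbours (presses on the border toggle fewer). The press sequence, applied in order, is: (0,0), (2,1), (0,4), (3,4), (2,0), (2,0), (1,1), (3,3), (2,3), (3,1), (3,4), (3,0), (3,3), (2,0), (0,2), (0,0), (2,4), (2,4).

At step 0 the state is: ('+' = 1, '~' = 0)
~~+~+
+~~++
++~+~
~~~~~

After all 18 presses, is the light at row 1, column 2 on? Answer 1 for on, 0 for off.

0

step 0: ~~+~+
+~~++
++~+~
~~~~~
step 1: +++~+
~~~++
++~+~
~~~~~
step 2: +++~+
~+~++
~~++~
~+~~~
step 3: ++++~
~+~+~
~~++~
~+~~~
step 4: ++++~
~+~+~
~~+++
~+~++
step 5: ++++~
++~+~
+++++
++~++
step 6: ++++~
~+~+~
~~+++
~+~++
step 7: +~++~
+~++~
~++++
~+~++
step 8: +~++~
+~++~
~++~+
~++~~
step 9: +~++~
+~+~~
~+~+~
~+++~
step 10: +~++~
+~+~~
~~~+~
+~~+~
step 11: +~++~
+~+~~
~~~++
+~~~+
step 12: +~++~
+~+~~
+~~++
~+~~+
step 13: +~++~
+~+~~
+~~~+
~+++~
step 14: +~++~
~~+~~
~+~~+
++++~
step 15: ++~~~
~~~~~
~+~~+
++++~
step 16: ~~~~~
+~~~~
~+~~+
++++~
step 17: ~~~~~
+~~~+
~+~+~
+++++
step 18: ~~~~~
+~~~~
~+~~+
++++~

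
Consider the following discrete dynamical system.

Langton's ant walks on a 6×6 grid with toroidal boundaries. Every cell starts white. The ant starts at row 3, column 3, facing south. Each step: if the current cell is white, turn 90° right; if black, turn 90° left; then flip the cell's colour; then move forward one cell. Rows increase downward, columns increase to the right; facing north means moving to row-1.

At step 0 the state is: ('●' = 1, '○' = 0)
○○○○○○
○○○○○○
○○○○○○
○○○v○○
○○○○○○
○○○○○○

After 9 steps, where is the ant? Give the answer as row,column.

gen 0: ○○○○○○
○○○○○○
○○○○○○
○○○v○○
○○○○○○
○○○○○○
gen 1: ○○○○○○
○○○○○○
○○○○○○
○○<●○○
○○○○○○
○○○○○○
gen 2: ○○○○○○
○○○○○○
○○^○○○
○○●●○○
○○○○○○
○○○○○○
gen 3: ○○○○○○
○○○○○○
○○●>○○
○○●●○○
○○○○○○
○○○○○○
gen 4: ○○○○○○
○○○○○○
○○●●○○
○○●v○○
○○○○○○
○○○○○○
gen 5: ○○○○○○
○○○○○○
○○●●○○
○○●○>○
○○○○○○
○○○○○○
gen 6: ○○○○○○
○○○○○○
○○●●○○
○○●○●○
○○○○v○
○○○○○○
gen 7: ○○○○○○
○○○○○○
○○●●○○
○○●○●○
○○○<●○
○○○○○○
gen 8: ○○○○○○
○○○○○○
○○●●○○
○○●^●○
○○○●●○
○○○○○○
gen 9: ○○○○○○
○○○○○○
○○●●○○
○○●●>○
○○○●●○
○○○○○○

3,4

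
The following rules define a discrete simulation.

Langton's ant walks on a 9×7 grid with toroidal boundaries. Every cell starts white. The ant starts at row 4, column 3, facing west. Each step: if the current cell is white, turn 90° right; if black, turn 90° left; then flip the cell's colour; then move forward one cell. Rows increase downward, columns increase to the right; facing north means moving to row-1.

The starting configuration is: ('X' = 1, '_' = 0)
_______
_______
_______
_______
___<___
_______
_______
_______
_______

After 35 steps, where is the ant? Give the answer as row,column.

4,6

t=0: _______
_______
_______
_______
___<___
_______
_______
_______
_______
t=1: _______
_______
_______
___^___
___X___
_______
_______
_______
_______
t=2: _______
_______
_______
___X>__
___X___
_______
_______
_______
_______
t=3: _______
_______
_______
___XX__
___Xv__
_______
_______
_______
_______
t=4: _______
_______
_______
___XX__
___<X__
_______
_______
_______
_______
t=5: _______
_______
_______
___XX__
____X__
___v___
_______
_______
_______
t=6: _______
_______
_______
___XX__
____X__
__<X___
_______
_______
_______
t=7: _______
_______
_______
___XX__
__^_X__
__XX___
_______
_______
_______
t=8: _______
_______
_______
___XX__
__X>X__
__XX___
_______
_______
_______
t=9: _______
_______
_______
___XX__
__XXX__
__Xv___
_______
_______
_______
t=10: _______
_______
_______
___XX__
__XXX__
__X_>__
_______
_______
_______
t=11: _______
_______
_______
___XX__
__XXX__
__X_X__
____v__
_______
_______
t=12: _______
_______
_______
___XX__
__XXX__
__X_X__
___<X__
_______
_______
t=13: _______
_______
_______
___XX__
__XXX__
__X^X__
___XX__
_______
_______
t=14: _______
_______
_______
___XX__
__XXX__
__XX>__
___XX__
_______
_______
t=15: _______
_______
_______
___XX__
__XX^__
__XX___
___XX__
_______
_______
t=16: _______
_______
_______
___XX__
__X<___
__XX___
___XX__
_______
_______
t=17: _______
_______
_______
___XX__
__X____
__Xv___
___XX__
_______
_______
t=18: _______
_______
_______
___XX__
__X____
__X_>__
___XX__
_______
_______
t=19: _______
_______
_______
___XX__
__X____
__X_X__
___Xv__
_______
_______
t=20: _______
_______
_______
___XX__
__X____
__X_X__
___X_>_
_______
_______
t=21: _______
_______
_______
___XX__
__X____
__X_X__
___X_X_
_____v_
_______
t=22: _______
_______
_______
___XX__
__X____
__X_X__
___X_X_
____<X_
_______
t=23: _______
_______
_______
___XX__
__X____
__X_X__
___X^X_
____XX_
_______
t=24: _______
_______
_______
___XX__
__X____
__X_X__
___XX>_
____XX_
_______
t=25: _______
_______
_______
___XX__
__X____
__X_X^_
___XX__
____XX_
_______
t=26: _______
_______
_______
___XX__
__X____
__X_XX>
___XX__
____XX_
_______
t=27: _______
_______
_______
___XX__
__X____
__X_XXX
___XX_v
____XX_
_______
t=28: _______
_______
_______
___XX__
__X____
__X_XXX
___XX<X
____XX_
_______
t=29: _______
_______
_______
___XX__
__X____
__X_X^X
___XXXX
____XX_
_______
t=30: _______
_______
_______
___XX__
__X____
__X_<_X
___XXXX
____XX_
_______
t=31: _______
_______
_______
___XX__
__X____
__X___X
___XvXX
____XX_
_______
t=32: _______
_______
_______
___XX__
__X____
__X___X
___X_>X
____XX_
_______
t=33: _______
_______
_______
___XX__
__X____
__X__^X
___X__X
____XX_
_______
t=34: _______
_______
_______
___XX__
__X____
__X__X>
___X__X
____XX_
_______
t=35: _______
_______
_______
___XX__
__X___^
__X__X_
___X__X
____XX_
_______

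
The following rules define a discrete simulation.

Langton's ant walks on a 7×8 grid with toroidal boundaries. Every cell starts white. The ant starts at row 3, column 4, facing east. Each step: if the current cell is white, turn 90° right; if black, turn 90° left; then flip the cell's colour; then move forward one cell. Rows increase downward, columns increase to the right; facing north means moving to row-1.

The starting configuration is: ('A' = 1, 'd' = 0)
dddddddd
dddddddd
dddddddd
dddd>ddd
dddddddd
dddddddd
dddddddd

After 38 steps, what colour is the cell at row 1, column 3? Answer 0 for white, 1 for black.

0

[0] dddddddd
dddddddd
dddddddd
dddd>ddd
dddddddd
dddddddd
dddddddd
[1] dddddddd
dddddddd
dddddddd
ddddAddd
ddddvddd
dddddddd
dddddddd
[2] dddddddd
dddddddd
dddddddd
ddddAddd
ddd<Addd
dddddddd
dddddddd
[3] dddddddd
dddddddd
dddddddd
ddd^Addd
dddAAddd
dddddddd
dddddddd
[4] dddddddd
dddddddd
dddddddd
dddA>ddd
dddAAddd
dddddddd
dddddddd
[5] dddddddd
dddddddd
dddd^ddd
dddAdddd
dddAAddd
dddddddd
dddddddd
[6] dddddddd
dddddddd
ddddA>dd
dddAdddd
dddAAddd
dddddddd
dddddddd
[7] dddddddd
dddddddd
ddddAAdd
dddAdvdd
dddAAddd
dddddddd
dddddddd
[8] dddddddd
dddddddd
ddddAAdd
dddA<Add
dddAAddd
dddddddd
dddddddd
[9] dddddddd
dddddddd
dddd^Add
dddAAAdd
dddAAddd
dddddddd
dddddddd
[10] dddddddd
dddddddd
ddd<dAdd
dddAAAdd
dddAAddd
dddddddd
dddddddd
[11] dddddddd
ddd^dddd
dddAdAdd
dddAAAdd
dddAAddd
dddddddd
dddddddd
[12] dddddddd
dddA>ddd
dddAdAdd
dddAAAdd
dddAAddd
dddddddd
dddddddd
[13] dddddddd
dddAAddd
dddAvAdd
dddAAAdd
dddAAddd
dddddddd
dddddddd
[14] dddddddd
dddAAddd
ddd<AAdd
dddAAAdd
dddAAddd
dddddddd
dddddddd
[15] dddddddd
dddAAddd
ddddAAdd
dddvAAdd
dddAAddd
dddddddd
dddddddd
[16] dddddddd
dddAAddd
ddddAAdd
dddd>Add
dddAAddd
dddddddd
dddddddd
[17] dddddddd
dddAAddd
dddd^Add
dddddAdd
dddAAddd
dddddddd
dddddddd
[18] dddddddd
dddAAddd
ddd<dAdd
dddddAdd
dddAAddd
dddddddd
dddddddd
[19] dddddddd
ddd^Addd
dddAdAdd
dddddAdd
dddAAddd
dddddddd
dddddddd
[20] dddddddd
dd<dAddd
dddAdAdd
dddddAdd
dddAAddd
dddddddd
dddddddd
[21] dd^ddddd
ddAdAddd
dddAdAdd
dddddAdd
dddAAddd
dddddddd
dddddddd
[22] ddA>dddd
ddAdAddd
dddAdAdd
dddddAdd
dddAAddd
dddddddd
dddddddd
[23] ddAAdddd
ddAvAddd
dddAdAdd
dddddAdd
dddAAddd
dddddddd
dddddddd
[24] ddAAdddd
dd<AAddd
dddAdAdd
dddddAdd
dddAAddd
dddddddd
dddddddd
[25] ddAAdddd
dddAAddd
ddvAdAdd
dddddAdd
dddAAddd
dddddddd
dddddddd
[26] ddAAdddd
dddAAddd
d<AAdAdd
dddddAdd
dddAAddd
dddddddd
dddddddd
[27] ddAAdddd
d^dAAddd
dAAAdAdd
dddddAdd
dddAAddd
dddddddd
dddddddd
[28] ddAAdddd
dA>AAddd
dAAAdAdd
dddddAdd
dddAAddd
dddddddd
dddddddd
[29] ddAAdddd
dAAAAddd
dAvAdAdd
dddddAdd
dddAAddd
dddddddd
dddddddd
[30] ddAAdddd
dAAAAddd
dAd>dAdd
dddddAdd
dddAAddd
dddddddd
dddddddd
[31] ddAAdddd
dAA^Addd
dAdddAdd
dddddAdd
dddAAddd
dddddddd
dddddddd
[32] ddAAdddd
dA<dAddd
dAdddAdd
dddddAdd
dddAAddd
dddddddd
dddddddd
[33] ddAAdddd
dAddAddd
dAvddAdd
dddddAdd
dddAAddd
dddddddd
dddddddd
[34] ddAAdddd
dAddAddd
d<AddAdd
dddddAdd
dddAAddd
dddddddd
dddddddd
[35] ddAAdddd
dAddAddd
ddAddAdd
dvdddAdd
dddAAddd
dddddddd
dddddddd
[36] ddAAdddd
dAddAddd
ddAddAdd
<AdddAdd
dddAAddd
dddddddd
dddddddd
[37] ddAAdddd
dAddAddd
^dAddAdd
AAdddAdd
dddAAddd
dddddddd
dddddddd
[38] ddAAdddd
dAddAddd
A>AddAdd
AAdddAdd
dddAAddd
dddddddd
dddddddd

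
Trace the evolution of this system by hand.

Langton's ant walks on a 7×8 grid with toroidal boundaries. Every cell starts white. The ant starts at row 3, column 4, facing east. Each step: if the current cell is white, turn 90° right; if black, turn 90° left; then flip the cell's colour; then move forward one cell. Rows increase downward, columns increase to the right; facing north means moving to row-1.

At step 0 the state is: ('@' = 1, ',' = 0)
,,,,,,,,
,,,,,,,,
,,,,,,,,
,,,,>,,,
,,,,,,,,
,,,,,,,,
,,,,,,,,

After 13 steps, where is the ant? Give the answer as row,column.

k=0  ,,,,,,,,
,,,,,,,,
,,,,,,,,
,,,,>,,,
,,,,,,,,
,,,,,,,,
,,,,,,,,
k=1  ,,,,,,,,
,,,,,,,,
,,,,,,,,
,,,,@,,,
,,,,v,,,
,,,,,,,,
,,,,,,,,
k=2  ,,,,,,,,
,,,,,,,,
,,,,,,,,
,,,,@,,,
,,,<@,,,
,,,,,,,,
,,,,,,,,
k=3  ,,,,,,,,
,,,,,,,,
,,,,,,,,
,,,^@,,,
,,,@@,,,
,,,,,,,,
,,,,,,,,
k=4  ,,,,,,,,
,,,,,,,,
,,,,,,,,
,,,@>,,,
,,,@@,,,
,,,,,,,,
,,,,,,,,
k=5  ,,,,,,,,
,,,,,,,,
,,,,^,,,
,,,@,,,,
,,,@@,,,
,,,,,,,,
,,,,,,,,
k=6  ,,,,,,,,
,,,,,,,,
,,,,@>,,
,,,@,,,,
,,,@@,,,
,,,,,,,,
,,,,,,,,
k=7  ,,,,,,,,
,,,,,,,,
,,,,@@,,
,,,@,v,,
,,,@@,,,
,,,,,,,,
,,,,,,,,
k=8  ,,,,,,,,
,,,,,,,,
,,,,@@,,
,,,@<@,,
,,,@@,,,
,,,,,,,,
,,,,,,,,
k=9  ,,,,,,,,
,,,,,,,,
,,,,^@,,
,,,@@@,,
,,,@@,,,
,,,,,,,,
,,,,,,,,
k=10  ,,,,,,,,
,,,,,,,,
,,,<,@,,
,,,@@@,,
,,,@@,,,
,,,,,,,,
,,,,,,,,
k=11  ,,,,,,,,
,,,^,,,,
,,,@,@,,
,,,@@@,,
,,,@@,,,
,,,,,,,,
,,,,,,,,
k=12  ,,,,,,,,
,,,@>,,,
,,,@,@,,
,,,@@@,,
,,,@@,,,
,,,,,,,,
,,,,,,,,
k=13  ,,,,,,,,
,,,@@,,,
,,,@v@,,
,,,@@@,,
,,,@@,,,
,,,,,,,,
,,,,,,,,

2,4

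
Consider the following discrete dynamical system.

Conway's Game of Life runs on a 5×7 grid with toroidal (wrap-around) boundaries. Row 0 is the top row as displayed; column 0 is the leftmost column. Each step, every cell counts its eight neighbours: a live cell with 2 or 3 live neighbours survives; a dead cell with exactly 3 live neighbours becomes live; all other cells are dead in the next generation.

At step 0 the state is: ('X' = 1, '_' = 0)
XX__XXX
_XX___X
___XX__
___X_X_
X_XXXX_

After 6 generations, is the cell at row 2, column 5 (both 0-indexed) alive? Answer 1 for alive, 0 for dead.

0

gen 0: XX__XXX
_XX___X
___XX__
___X_X_
X_XXXX_
gen 1: _______
_XX___X
___XXX_
_____XX
X_X____
gen 2: X_X____
__XXXX_
X_XXX__
___X_XX
______X
gen 3: _XX_XXX
_____XX
_X_____
X_XX_XX
X____XX
gen 4: _X__X__
_XX_X_X
_XX_X__
__X_XX_
_______
gen 5: XXXX_X_
____X__
X___X__
_XX_XX_
___XXX_
gen 6: _XX__XX
X_X_XXX
_X__X__
_XX___X
X______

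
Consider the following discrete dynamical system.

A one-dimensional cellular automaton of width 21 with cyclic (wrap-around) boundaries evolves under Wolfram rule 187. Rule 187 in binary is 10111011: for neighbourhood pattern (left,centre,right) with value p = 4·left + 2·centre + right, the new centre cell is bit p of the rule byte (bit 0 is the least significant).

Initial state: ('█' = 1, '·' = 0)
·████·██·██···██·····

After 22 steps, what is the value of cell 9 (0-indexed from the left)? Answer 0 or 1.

1

[0] ·████·██·██···██·····
[1] ████·██·██·████·█████
[2] ███·██·██·████·██████
[3] ██·██·██·████·███████
[4] █·██·██·████·████████
[5] ·██·██·████·█████████
[6] ██·██·████·█████████·
[7] █·██·████·█████████·█
[8] ·██·████·█████████·██
[9] ██·████·█████████·██·
[10] █·████·█████████·██·█
[11] ·████·█████████·██·██
[12] ████·█████████·██·██·
[13] ███·█████████·██·██·█
[14] ██·█████████·██·██·██
[15] █·█████████·██·██·███
[16] ·█████████·██·██·████
[17] █████████·██·██·████·
[18] ████████·██·██·████·█
[19] ███████·██·██·████·██
[20] ██████·██·██·████·███
[21] █████·██·██·████·████
[22] ████·██·██·████·█████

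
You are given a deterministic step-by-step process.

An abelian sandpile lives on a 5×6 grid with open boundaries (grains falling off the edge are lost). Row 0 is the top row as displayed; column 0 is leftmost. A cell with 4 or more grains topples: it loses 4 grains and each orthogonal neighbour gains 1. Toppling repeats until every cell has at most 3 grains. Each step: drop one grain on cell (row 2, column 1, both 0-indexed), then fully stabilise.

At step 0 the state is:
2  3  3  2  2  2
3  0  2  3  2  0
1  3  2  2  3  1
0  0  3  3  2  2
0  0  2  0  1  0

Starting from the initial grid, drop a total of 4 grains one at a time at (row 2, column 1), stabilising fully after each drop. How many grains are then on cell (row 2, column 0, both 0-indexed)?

2

[0] 2  3  3  2  2  2
3  0  2  3  2  0
1  3  2  2  3  1
0  0  3  3  2  2
0  0  2  0  1  0
[1] 2  3  3  2  2  2
3  1  2  3  2  0
2  0  3  2  3  1
0  1  3  3  2  2
0  0  2  0  1  0
[2] 2  3  3  2  2  2
3  1  2  3  2  0
2  1  3  2  3  1
0  1  3  3  2  2
0  0  2  0  1  0
[3] 2  3  3  2  2  2
3  1  2  3  2  0
2  2  3  2  3  1
0  1  3  3  2  2
0  0  2  0  1  0
[4] 2  3  3  2  2  2
3  1  2  3  2  0
2  3  3  2  3  1
0  1  3  3  2  2
0  0  2  0  1  0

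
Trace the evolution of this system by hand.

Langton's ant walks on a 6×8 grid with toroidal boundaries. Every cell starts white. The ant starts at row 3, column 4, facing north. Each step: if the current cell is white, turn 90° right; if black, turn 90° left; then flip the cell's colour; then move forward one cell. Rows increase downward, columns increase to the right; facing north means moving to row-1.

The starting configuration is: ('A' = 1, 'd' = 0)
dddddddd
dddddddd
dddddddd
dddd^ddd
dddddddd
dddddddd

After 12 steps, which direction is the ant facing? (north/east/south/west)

k=0  dddddddd
dddddddd
dddddddd
dddd^ddd
dddddddd
dddddddd
k=1  dddddddd
dddddddd
dddddddd
ddddA>dd
dddddddd
dddddddd
k=2  dddddddd
dddddddd
dddddddd
ddddAAdd
dddddvdd
dddddddd
k=3  dddddddd
dddddddd
dddddddd
ddddAAdd
dddd<Add
dddddddd
k=4  dddddddd
dddddddd
dddddddd
dddd^Add
ddddAAdd
dddddddd
k=5  dddddddd
dddddddd
dddddddd
ddd<dAdd
ddddAAdd
dddddddd
k=6  dddddddd
dddddddd
ddd^dddd
dddAdAdd
ddddAAdd
dddddddd
k=7  dddddddd
dddddddd
dddA>ddd
dddAdAdd
ddddAAdd
dddddddd
k=8  dddddddd
dddddddd
dddAAddd
dddAvAdd
ddddAAdd
dddddddd
k=9  dddddddd
dddddddd
dddAAddd
ddd<AAdd
ddddAAdd
dddddddd
k=10  dddddddd
dddddddd
dddAAddd
ddddAAdd
dddvAAdd
dddddddd
k=11  dddddddd
dddddddd
dddAAddd
ddddAAdd
dd<AAAdd
dddddddd
k=12  dddddddd
dddddddd
dddAAddd
dd^dAAdd
ddAAAAdd
dddddddd

north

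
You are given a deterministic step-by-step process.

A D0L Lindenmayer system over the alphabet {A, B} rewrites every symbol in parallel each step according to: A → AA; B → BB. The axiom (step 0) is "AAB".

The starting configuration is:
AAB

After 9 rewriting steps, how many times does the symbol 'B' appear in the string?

512

gen 0: AAB
gen 1: AAAABB
gen 2: AAAAAAAABBBB
gen 3: AAAAAAAAAAAAAAAABBBBBBBB
gen 4: AAAAAAAAAAAAAAAAAAAAAAAAAAAAAAAABBBBBBBBBBBBBBBB
gen 5: AAAAAAAAAAAAAAAAAAAAAAAAAAAAAAAAAAAAAAAAAAAAAAAAAAAAAAAAAAAAAAAABBBBBBBBBBBBBBBBBBBBBBBBBBBBBBBB
gen 6: AAAAAAAAAAAAAAAAAAAAAAAAAAAAAAAAAAAAAAAAAAAAAAAAAAAAAAAAAA…BBBBBBBBBBBBBBBBBBBBBBBBBBBBBBBBBBBBBBBBBBBBBBBBBBBBBBBBBB  (len 192)
gen 7: AAAAAAAAAAAAAAAAAAAAAAAAAAAAAAAAAAAAAAAAAAAAAAAAAAAAAAAAAA…BBBBBBBBBBBBBBBBBBBBBBBBBBBBBBBBBBBBBBBBBBBBBBBBBBBBBBBBBB  (len 384)
gen 8: AAAAAAAAAAAAAAAAAAAAAAAAAAAAAAAAAAAAAAAAAAAAAAAAAAAAAAAAAA…BBBBBBBBBBBBBBBBBBBBBBBBBBBBBBBBBBBBBBBBBBBBBBBBBBBBBBBBBB  (len 768)
gen 9: AAAAAAAAAAAAAAAAAAAAAAAAAAAAAAAAAAAAAAAAAAAAAAAAAAAAAAAAAA…BBBBBBBBBBBBBBBBBBBBBBBBBBBBBBBBBBBBBBBBBBBBBBBBBBBBBBBBBB  (len 1536)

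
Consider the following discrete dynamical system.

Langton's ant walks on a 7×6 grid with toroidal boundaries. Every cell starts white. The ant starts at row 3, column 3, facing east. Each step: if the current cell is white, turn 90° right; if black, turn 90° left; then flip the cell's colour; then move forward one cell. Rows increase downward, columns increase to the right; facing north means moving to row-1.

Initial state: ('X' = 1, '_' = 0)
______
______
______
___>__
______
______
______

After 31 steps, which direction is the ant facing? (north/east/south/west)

north

step 0: ______
______
______
___>__
______
______
______
step 1: ______
______
______
___X__
___v__
______
______
step 2: ______
______
______
___X__
__<X__
______
______
step 3: ______
______
______
__^X__
__XX__
______
______
step 4: ______
______
______
__X>__
__XX__
______
______
step 5: ______
______
___^__
__X___
__XX__
______
______
step 6: ______
______
___X>_
__X___
__XX__
______
______
step 7: ______
______
___XX_
__X_v_
__XX__
______
______
step 8: ______
______
___XX_
__X<X_
__XX__
______
______
step 9: ______
______
___^X_
__XXX_
__XX__
______
______
step 10: ______
______
__<_X_
__XXX_
__XX__
______
______
step 11: ______
__^___
__X_X_
__XXX_
__XX__
______
______
step 12: ______
__X>__
__X_X_
__XXX_
__XX__
______
______
step 13: ______
__XX__
__XvX_
__XXX_
__XX__
______
______
step 14: ______
__XX__
__<XX_
__XXX_
__XX__
______
______
step 15: ______
__XX__
___XX_
__vXX_
__XX__
______
______
step 16: ______
__XX__
___XX_
___>X_
__XX__
______
______
step 17: ______
__XX__
___^X_
____X_
__XX__
______
______
step 18: ______
__XX__
__<_X_
____X_
__XX__
______
______
step 19: ______
__^X__
__X_X_
____X_
__XX__
______
______
step 20: ______
_<_X__
__X_X_
____X_
__XX__
______
______
step 21: _^____
_X_X__
__X_X_
____X_
__XX__
______
______
step 22: _X>___
_X_X__
__X_X_
____X_
__XX__
______
______
step 23: _XX___
_XvX__
__X_X_
____X_
__XX__
______
______
step 24: _XX___
_<XX__
__X_X_
____X_
__XX__
______
______
step 25: _XX___
__XX__
_vX_X_
____X_
__XX__
______
______
step 26: _XX___
__XX__
<XX_X_
____X_
__XX__
______
______
step 27: _XX___
^_XX__
XXX_X_
____X_
__XX__
______
______
step 28: _XX___
X>XX__
XXX_X_
____X_
__XX__
______
______
step 29: _XX___
XXXX__
XvX_X_
____X_
__XX__
______
______
step 30: _XX___
XXXX__
X_>_X_
____X_
__XX__
______
______
step 31: _XX___
XX^X__
X___X_
____X_
__XX__
______
______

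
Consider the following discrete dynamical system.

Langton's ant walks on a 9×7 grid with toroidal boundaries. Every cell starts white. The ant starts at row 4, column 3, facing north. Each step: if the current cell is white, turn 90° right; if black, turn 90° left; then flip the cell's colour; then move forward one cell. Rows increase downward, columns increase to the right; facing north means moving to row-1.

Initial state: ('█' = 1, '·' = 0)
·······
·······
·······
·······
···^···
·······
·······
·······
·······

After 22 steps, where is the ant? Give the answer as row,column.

5,0

k=0  ·······
·······
·······
·······
···^···
·······
·······
·······
·······
k=1  ·······
·······
·······
·······
···█>··
·······
·······
·······
·······
k=2  ·······
·······
·······
·······
···██··
····v··
·······
·······
·······
k=3  ·······
·······
·······
·······
···██··
···<█··
·······
·······
·······
k=4  ·······
·······
·······
·······
···^█··
···██··
·······
·······
·······
k=5  ·······
·······
·······
·······
··<·█··
···██··
·······
·······
·······
k=6  ·······
·······
·······
··^····
··█·█··
···██··
·······
·······
·······
k=7  ·······
·······
·······
··█>···
··█·█··
···██··
·······
·······
·······
k=8  ·······
·······
·······
··██···
··█v█··
···██··
·······
·······
·······
k=9  ·······
·······
·······
··██···
··<██··
···██··
·······
·······
·······
k=10  ·······
·······
·······
··██···
···██··
··v██··
·······
·······
·······
k=11  ·······
·······
·······
··██···
···██··
·<███··
·······
·······
·······
k=12  ·······
·······
·······
··██···
·^·██··
·████··
·······
·······
·······
k=13  ·······
·······
·······
··██···
·█>██··
·████··
·······
·······
·······
k=14  ·······
·······
·······
··██···
·████··
·█v██··
·······
·······
·······
k=15  ·······
·······
·······
··██···
·████··
·█·>█··
·······
·······
·······
k=16  ·······
·······
·······
··██···
·██^█··
·█··█··
·······
·······
·······
k=17  ·······
·······
·······
··██···
·█<·█··
·█··█··
·······
·······
·······
k=18  ·······
·······
·······
··██···
·█··█··
·█v·█··
·······
·······
·······
k=19  ·······
·······
·······
··██···
·█··█··
·<█·█··
·······
·······
·······
k=20  ·······
·······
·······
··██···
·█··█··
··█·█··
·v·····
·······
·······
k=21  ·······
·······
·······
··██···
·█··█··
··█·█··
<█·····
·······
·······
k=22  ·······
·······
·······
··██···
·█··█··
^·█·█··
██·····
·······
·······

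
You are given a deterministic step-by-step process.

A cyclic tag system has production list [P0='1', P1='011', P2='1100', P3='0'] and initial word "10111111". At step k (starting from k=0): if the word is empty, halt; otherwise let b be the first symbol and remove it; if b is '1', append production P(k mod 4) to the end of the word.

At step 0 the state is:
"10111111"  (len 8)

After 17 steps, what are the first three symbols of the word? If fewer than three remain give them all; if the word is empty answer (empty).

111

0) "10111111"  (len 8)
1) "01111111"  (len 8)
2) "1111111"  (len 7)
3) "1111111100"  (len 10)
4) "1111111000"  (len 10)
5) "1111110001"  (len 10)
6) "111110001011"  (len 12)
7) "111100010111100"  (len 15)
8) "111000101111000"  (len 15)
9) "110001011110001"  (len 15)
10) "10001011110001011"  (len 17)
11) "00010111100010111100"  (len 20)
12) "0010111100010111100"  (len 19)
13) "010111100010111100"  (len 18)
14) "10111100010111100"  (len 17)
15) "01111000101111001100"  (len 20)
16) "1111000101111001100"  (len 19)
17) "1110001011110011001"  (len 19)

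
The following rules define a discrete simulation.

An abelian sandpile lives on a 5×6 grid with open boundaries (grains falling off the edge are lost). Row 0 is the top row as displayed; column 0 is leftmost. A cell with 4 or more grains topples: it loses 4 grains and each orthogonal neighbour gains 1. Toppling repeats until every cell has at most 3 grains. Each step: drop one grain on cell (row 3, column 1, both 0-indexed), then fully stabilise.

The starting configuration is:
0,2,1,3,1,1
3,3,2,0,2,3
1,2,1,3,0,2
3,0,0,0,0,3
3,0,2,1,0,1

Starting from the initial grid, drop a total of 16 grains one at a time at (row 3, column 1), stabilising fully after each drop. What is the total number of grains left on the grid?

51

[0] 0,2,1,3,1,1
3,3,2,0,2,3
1,2,1,3,0,2
3,0,0,0,0,3
3,0,2,1,0,1
[1] 0,2,1,3,1,1
3,3,2,0,2,3
1,2,1,3,0,2
3,1,0,0,0,3
3,0,2,1,0,1
[2] 0,2,1,3,1,1
3,3,2,0,2,3
1,2,1,3,0,2
3,2,0,0,0,3
3,0,2,1,0,1
[3] 0,2,1,3,1,1
3,3,2,0,2,3
1,2,1,3,0,2
3,3,0,0,0,3
3,0,2,1,0,1
[4] 0,2,1,3,1,1
3,3,2,0,2,3
2,3,1,3,0,2
1,1,1,0,0,3
0,2,2,1,0,1
[5] 0,2,1,3,1,1
3,3,2,0,2,3
2,3,1,3,0,2
1,2,1,0,0,3
0,2,2,1,0,1
[6] 0,2,1,3,1,1
3,3,2,0,2,3
2,3,1,3,0,2
1,3,1,0,0,3
0,2,2,1,0,1
[7] 1,3,1,3,1,1
1,1,3,0,2,3
0,2,2,3,0,2
3,1,2,0,0,3
0,3,2,1,0,1
[8] 1,3,1,3,1,1
1,1,3,0,2,3
0,2,2,3,0,2
3,2,2,0,0,3
0,3,2,1,0,1
[9] 1,3,1,3,1,1
1,1,3,0,2,3
0,2,2,3,0,2
3,3,2,0,0,3
0,3,2,1,0,1
[10] 1,3,1,3,1,1
1,1,3,0,2,3
1,3,2,3,0,2
0,2,3,0,0,3
2,0,3,1,0,1
[11] 1,3,1,3,1,1
1,1,3,0,2,3
1,3,2,3,0,2
0,3,3,0,0,3
2,0,3,1,0,1
[12] 1,3,2,3,1,1
1,3,0,2,2,3
2,1,2,0,1,2
1,2,2,2,0,3
2,2,0,2,0,1
[13] 1,3,2,3,1,1
1,3,0,2,2,3
2,1,2,0,1,2
1,3,2,2,0,3
2,2,0,2,0,1
[14] 1,3,2,3,1,1
1,3,0,2,2,3
2,2,2,0,1,2
2,0,3,2,0,3
2,3,0,2,0,1
[15] 1,3,2,3,1,1
1,3,0,2,2,3
2,2,2,0,1,2
2,1,3,2,0,3
2,3,0,2,0,1
[16] 1,3,2,3,1,1
1,3,0,2,2,3
2,2,2,0,1,2
2,2,3,2,0,3
2,3,0,2,0,1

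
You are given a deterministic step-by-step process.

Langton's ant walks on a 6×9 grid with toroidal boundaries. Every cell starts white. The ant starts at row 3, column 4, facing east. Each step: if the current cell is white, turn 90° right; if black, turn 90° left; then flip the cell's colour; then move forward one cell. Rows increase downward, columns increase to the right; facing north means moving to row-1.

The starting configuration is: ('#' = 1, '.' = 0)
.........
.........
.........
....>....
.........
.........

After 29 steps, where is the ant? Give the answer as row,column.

step 0: .........
.........
.........
....>....
.........
.........
step 1: .........
.........
.........
....#....
....v....
.........
step 2: .........
.........
.........
....#....
...<#....
.........
step 3: .........
.........
.........
...^#....
...##....
.........
step 4: .........
.........
.........
...#>....
...##....
.........
step 5: .........
.........
....^....
...#.....
...##....
.........
step 6: .........
.........
....#>...
...#.....
...##....
.........
step 7: .........
.........
....##...
...#.v...
...##....
.........
step 8: .........
.........
....##...
...#<#...
...##....
.........
step 9: .........
.........
....^#...
...###...
...##....
.........
step 10: .........
.........
...<.#...
...###...
...##....
.........
step 11: .........
...^.....
...#.#...
...###...
...##....
.........
step 12: .........
...#>....
...#.#...
...###...
...##....
.........
step 13: .........
...##....
...#v#...
...###...
...##....
.........
step 14: .........
...##....
...<##...
...###...
...##....
.........
step 15: .........
...##....
....##...
...v##...
...##....
.........
step 16: .........
...##....
....##...
....>#...
...##....
.........
step 17: .........
...##....
....^#...
.....#...
...##....
.........
step 18: .........
...##....
...<.#...
.....#...
...##....
.........
step 19: .........
...^#....
...#.#...
.....#...
...##....
.........
step 20: .........
..<.#....
...#.#...
.....#...
...##....
.........
step 21: ..^......
..#.#....
...#.#...
.....#...
...##....
.........
step 22: ..#>.....
..#.#....
...#.#...
.....#...
...##....
.........
step 23: ..##.....
..#v#....
...#.#...
.....#...
...##....
.........
step 24: ..##.....
..<##....
...#.#...
.....#...
...##....
.........
step 25: ..##.....
...##....
..v#.#...
.....#...
...##....
.........
step 26: ..##.....
...##....
.<##.#...
.....#...
...##....
.........
step 27: ..##.....
.^.##....
.###.#...
.....#...
...##....
.........
step 28: ..##.....
.#>##....
.###.#...
.....#...
...##....
.........
step 29: ..##.....
.####....
.#v#.#...
.....#...
...##....
.........

2,2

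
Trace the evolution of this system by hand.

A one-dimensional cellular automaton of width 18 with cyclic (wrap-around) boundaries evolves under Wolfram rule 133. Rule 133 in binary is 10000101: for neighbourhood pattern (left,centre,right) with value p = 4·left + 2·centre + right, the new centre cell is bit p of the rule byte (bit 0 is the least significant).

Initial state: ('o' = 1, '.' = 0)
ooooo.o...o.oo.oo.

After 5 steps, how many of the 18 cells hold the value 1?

7

k=0  ooooo.o...o.oo.oo.
k=1  .ooo..o.o.o.......
k=2  ..o...o.o.o.oooooo
k=3  ..o.o.o.o.o..oooo.
k=4  o.o.o.o.o.o...oo..
k=5  o.o.o.o.o.o.o.....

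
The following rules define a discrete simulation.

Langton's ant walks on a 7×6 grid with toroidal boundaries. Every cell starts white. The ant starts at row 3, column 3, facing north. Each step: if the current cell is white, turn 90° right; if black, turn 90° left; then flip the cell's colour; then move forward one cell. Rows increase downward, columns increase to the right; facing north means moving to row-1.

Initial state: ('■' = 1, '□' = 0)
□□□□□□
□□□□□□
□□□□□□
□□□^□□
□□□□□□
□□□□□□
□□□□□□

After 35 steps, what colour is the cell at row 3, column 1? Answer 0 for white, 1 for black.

1

t=0: □□□□□□
□□□□□□
□□□□□□
□□□^□□
□□□□□□
□□□□□□
□□□□□□
t=1: □□□□□□
□□□□□□
□□□□□□
□□□■>□
□□□□□□
□□□□□□
□□□□□□
t=2: □□□□□□
□□□□□□
□□□□□□
□□□■■□
□□□□v□
□□□□□□
□□□□□□
t=3: □□□□□□
□□□□□□
□□□□□□
□□□■■□
□□□<■□
□□□□□□
□□□□□□
t=4: □□□□□□
□□□□□□
□□□□□□
□□□^■□
□□□■■□
□□□□□□
□□□□□□
t=5: □□□□□□
□□□□□□
□□□□□□
□□<□■□
□□□■■□
□□□□□□
□□□□□□
t=6: □□□□□□
□□□□□□
□□^□□□
□□■□■□
□□□■■□
□□□□□□
□□□□□□
t=7: □□□□□□
□□□□□□
□□■>□□
□□■□■□
□□□■■□
□□□□□□
□□□□□□
t=8: □□□□□□
□□□□□□
□□■■□□
□□■v■□
□□□■■□
□□□□□□
□□□□□□
t=9: □□□□□□
□□□□□□
□□■■□□
□□<■■□
□□□■■□
□□□□□□
□□□□□□
t=10: □□□□□□
□□□□□□
□□■■□□
□□□■■□
□□v■■□
□□□□□□
□□□□□□
t=11: □□□□□□
□□□□□□
□□■■□□
□□□■■□
□<■■■□
□□□□□□
□□□□□□
t=12: □□□□□□
□□□□□□
□□■■□□
□^□■■□
□■■■■□
□□□□□□
□□□□□□
t=13: □□□□□□
□□□□□□
□□■■□□
□■>■■□
□■■■■□
□□□□□□
□□□□□□
t=14: □□□□□□
□□□□□□
□□■■□□
□■■■■□
□■v■■□
□□□□□□
□□□□□□
t=15: □□□□□□
□□□□□□
□□■■□□
□■■■■□
□■□>■□
□□□□□□
□□□□□□
t=16: □□□□□□
□□□□□□
□□■■□□
□■■^■□
□■□□■□
□□□□□□
□□□□□□
t=17: □□□□□□
□□□□□□
□□■■□□
□■<□■□
□■□□■□
□□□□□□
□□□□□□
t=18: □□□□□□
□□□□□□
□□■■□□
□■□□■□
□■v□■□
□□□□□□
□□□□□□
t=19: □□□□□□
□□□□□□
□□■■□□
□■□□■□
□<■□■□
□□□□□□
□□□□□□
t=20: □□□□□□
□□□□□□
□□■■□□
□■□□■□
□□■□■□
□v□□□□
□□□□□□
t=21: □□□□□□
□□□□□□
□□■■□□
□■□□■□
□□■□■□
<■□□□□
□□□□□□
t=22: □□□□□□
□□□□□□
□□■■□□
□■□□■□
^□■□■□
■■□□□□
□□□□□□
t=23: □□□□□□
□□□□□□
□□■■□□
□■□□■□
■>■□■□
■■□□□□
□□□□□□
t=24: □□□□□□
□□□□□□
□□■■□□
□■□□■□
■■■□■□
■v□□□□
□□□□□□
t=25: □□□□□□
□□□□□□
□□■■□□
□■□□■□
■■■□■□
■□>□□□
□□□□□□
t=26: □□□□□□
□□□□□□
□□■■□□
□■□□■□
■■■□■□
■□■□□□
□□v□□□
t=27: □□□□□□
□□□□□□
□□■■□□
□■□□■□
■■■□■□
■□■□□□
□<■□□□
t=28: □□□□□□
□□□□□□
□□■■□□
□■□□■□
■■■□■□
■^■□□□
□■■□□□
t=29: □□□□□□
□□□□□□
□□■■□□
□■□□■□
■■■□■□
■■>□□□
□■■□□□
t=30: □□□□□□
□□□□□□
□□■■□□
□■□□■□
■■^□■□
■■□□□□
□■■□□□
t=31: □□□□□□
□□□□□□
□□■■□□
□■□□■□
■<□□■□
■■□□□□
□■■□□□
t=32: □□□□□□
□□□□□□
□□■■□□
□■□□■□
■□□□■□
■v□□□□
□■■□□□
t=33: □□□□□□
□□□□□□
□□■■□□
□■□□■□
■□□□■□
■□>□□□
□■■□□□
t=34: □□□□□□
□□□□□□
□□■■□□
□■□□■□
■□□□■□
■□■□□□
□■v□□□
t=35: □□□□□□
□□□□□□
□□■■□□
□■□□■□
■□□□■□
■□■□□□
□■□>□□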